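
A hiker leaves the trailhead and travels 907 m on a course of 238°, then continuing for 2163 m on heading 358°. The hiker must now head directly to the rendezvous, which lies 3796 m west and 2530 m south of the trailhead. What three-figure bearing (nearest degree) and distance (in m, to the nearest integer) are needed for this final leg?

Leg 1 (238°, 907 m): east 907 sin 238° = -769.18, north 907 cos 238° = -480.64
Leg 2 (358°, 2163 m): east 2163 sin 358° = -75.49, north 2163 cos 358° = 2161.68
Current position: (-844.67, 1681.05). Target: (-3796, -2530). Remaining: Δeast = -2951.33, Δnorth = -4211.05.
Bearing = atan2(-2951.33, -4211.05) mod 360° = 215.02°; distance = √((-2951.33)² + (-4211.05)²) = 5142.302 m.

215°, 5142 m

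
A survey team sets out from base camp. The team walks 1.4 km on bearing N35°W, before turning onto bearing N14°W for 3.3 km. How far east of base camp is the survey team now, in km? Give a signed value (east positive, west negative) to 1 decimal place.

Leg 1 (N35°W, 1.4 km): east 1.4 sin 325° = -0.80, north 1.4 cos 325° = 1.15
Leg 2 (N14°W, 3.3 km): east 3.3 sin 346° = -0.80, north 3.3 cos 346° = 3.20
Net east component: -1.60 km.

-1.6 km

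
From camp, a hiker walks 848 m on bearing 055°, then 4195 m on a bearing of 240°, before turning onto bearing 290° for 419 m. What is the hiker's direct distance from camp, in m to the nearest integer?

Leg 1 (055°, 848 m): east 848 sin 55° = 694.64, north 848 cos 55° = 486.39
Leg 2 (240°, 4195 m): east 4195 sin 240° = -3632.98, north 4195 cos 240° = -2097.50
Leg 3 (290°, 419 m): east 419 sin 290° = -393.73, north 419 cos 290° = 143.31
Net: -3332.07 east, -1467.80 north. Distance = √((-3332.07)² + (-1467.80)²) = 3641.031 m.

3641 m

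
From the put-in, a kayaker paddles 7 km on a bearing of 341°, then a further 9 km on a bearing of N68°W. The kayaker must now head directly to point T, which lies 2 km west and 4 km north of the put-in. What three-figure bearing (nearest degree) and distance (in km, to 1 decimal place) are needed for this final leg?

125°, 10.5 km

Leg 1 (341°, 7 km): east 7 sin 341° = -2.28, north 7 cos 341° = 6.62
Leg 2 (N68°W, 9 km): east 9 sin 292° = -8.34, north 9 cos 292° = 3.37
Current position: (-10.62, 9.99). Target: (-2, 4). Remaining: Δeast = 8.62, Δnorth = -5.99.
Bearing = atan2(8.62, -5.99) mod 360° = 124.78°; distance = √((8.62)² + (-5.99)²) = 10.500 km.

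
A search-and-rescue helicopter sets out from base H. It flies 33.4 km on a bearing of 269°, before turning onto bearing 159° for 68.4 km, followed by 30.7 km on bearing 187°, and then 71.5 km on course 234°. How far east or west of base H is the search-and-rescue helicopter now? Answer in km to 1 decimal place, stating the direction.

Leg 1 (269°, 33.4 km): east 33.4 sin 269° = -33.39, north 33.4 cos 269° = -0.58
Leg 2 (159°, 68.4 km): east 68.4 sin 159° = 24.51, north 68.4 cos 159° = -63.86
Leg 3 (187°, 30.7 km): east 30.7 sin 187° = -3.74, north 30.7 cos 187° = -30.47
Leg 4 (234°, 71.5 km): east 71.5 sin 234° = -57.84, north 71.5 cos 234° = -42.03
Net east component: -70.47 km.

70.5 km west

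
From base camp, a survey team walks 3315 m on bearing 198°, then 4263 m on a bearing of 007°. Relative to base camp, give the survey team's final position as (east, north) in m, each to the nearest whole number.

Leg 1 (198°, 3315 m): east 3315 sin 198° = -1024.39, north 3315 cos 198° = -3152.75
Leg 2 (007°, 4263 m): east 4263 sin 7° = 519.53, north 4263 cos 7° = 4231.22
Summing: -504.86 m east, 1078.47 m north → (-505, 1078).

(-505, 1078)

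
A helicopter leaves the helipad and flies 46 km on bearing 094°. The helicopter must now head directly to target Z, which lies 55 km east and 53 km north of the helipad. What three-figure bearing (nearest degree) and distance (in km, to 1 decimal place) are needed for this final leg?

009°, 56.9 km

Leg 1 (094°, 46 km): east 46 sin 94° = 45.89, north 46 cos 94° = -3.21
Current position: (45.89, -3.21). Target: (55, 53). Remaining: Δeast = 9.11, Δnorth = 56.21.
Bearing = atan2(9.11, 56.21) mod 360° = 9.21°; distance = √((9.11)² + (56.21)²) = 56.943 km.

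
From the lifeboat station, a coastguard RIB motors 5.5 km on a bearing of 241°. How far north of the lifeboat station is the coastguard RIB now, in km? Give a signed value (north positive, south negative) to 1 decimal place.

Leg 1 (241°, 5.5 km): east 5.5 sin 241° = -4.81, north 5.5 cos 241° = -2.67
Net north component: -2.67 km.

-2.7 km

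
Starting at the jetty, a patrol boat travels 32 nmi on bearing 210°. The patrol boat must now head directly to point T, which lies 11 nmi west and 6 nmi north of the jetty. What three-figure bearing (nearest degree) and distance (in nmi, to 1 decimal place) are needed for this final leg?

008°, 34.1 nmi

Leg 1 (210°, 32 nmi): east 32 sin 210° = -16.00, north 32 cos 210° = -27.71
Current position: (-16.00, -27.71). Target: (-11, 6). Remaining: Δeast = 5.00, Δnorth = 33.71.
Bearing = atan2(5.00, 33.71) mod 360° = 8.44°; distance = √((5.00)² + (33.71)²) = 34.082 nmi.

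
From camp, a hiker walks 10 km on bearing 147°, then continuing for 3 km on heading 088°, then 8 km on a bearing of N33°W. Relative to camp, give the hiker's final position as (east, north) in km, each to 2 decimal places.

Leg 1 (147°, 10 km): east 10 sin 147° = 5.45, north 10 cos 147° = -8.39
Leg 2 (088°, 3 km): east 3 sin 88° = 3.00, north 3 cos 88° = 0.10
Leg 3 (N33°W, 8 km): east 8 sin 327° = -4.36, north 8 cos 327° = 6.71
Summing: 4.09 km east, -1.57 km north → (4.09, -1.57).

(4.09, -1.57)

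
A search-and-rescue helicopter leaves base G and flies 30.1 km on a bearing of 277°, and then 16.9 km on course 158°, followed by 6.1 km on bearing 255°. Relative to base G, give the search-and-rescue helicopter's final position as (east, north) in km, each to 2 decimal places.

Leg 1 (277°, 30.1 km): east 30.1 sin 277° = -29.88, north 30.1 cos 277° = 3.67
Leg 2 (158°, 16.9 km): east 16.9 sin 158° = 6.33, north 16.9 cos 158° = -15.67
Leg 3 (255°, 6.1 km): east 6.1 sin 255° = -5.89, north 6.1 cos 255° = -1.58
Summing: -29.44 km east, -13.58 km north → (-29.44, -13.58).

(-29.44, -13.58)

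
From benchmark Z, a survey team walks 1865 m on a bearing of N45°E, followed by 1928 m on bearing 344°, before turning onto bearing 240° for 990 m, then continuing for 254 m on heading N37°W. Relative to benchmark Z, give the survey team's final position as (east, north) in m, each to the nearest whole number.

Leg 1 (N45°E, 1865 m): east 1865 sin 45° = 1318.75, north 1865 cos 45° = 1318.75
Leg 2 (344°, 1928 m): east 1928 sin 344° = -531.43, north 1928 cos 344° = 1853.31
Leg 3 (240°, 990 m): east 990 sin 240° = -857.37, north 990 cos 240° = -495.00
Leg 4 (N37°W, 254 m): east 254 sin 323° = -152.86, north 254 cos 323° = 202.85
Summing: -222.90 m east, 2879.92 m north → (-223, 2880).

(-223, 2880)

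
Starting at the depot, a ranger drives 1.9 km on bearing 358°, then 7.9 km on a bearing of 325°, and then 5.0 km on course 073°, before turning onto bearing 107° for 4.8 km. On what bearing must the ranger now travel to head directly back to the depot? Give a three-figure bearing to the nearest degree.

Leg 1 (358°, 1.9 km): east 1.9 sin 358° = -0.07, north 1.9 cos 358° = 1.90
Leg 2 (325°, 7.9 km): east 7.9 sin 325° = -4.53, north 7.9 cos 325° = 6.47
Leg 3 (073°, 5.0 km): east 5.0 sin 73° = 4.78, north 5.0 cos 73° = 1.46
Leg 4 (107°, 4.8 km): east 4.8 sin 107° = 4.59, north 4.8 cos 107° = -1.40
Net displacement: 4.77 east, 8.43 north. Direction back to start is (-4.77, -8.43): bearing = atan2(-4.77, -8.43) mod 360° = 209.53° ≈ 210°.

210°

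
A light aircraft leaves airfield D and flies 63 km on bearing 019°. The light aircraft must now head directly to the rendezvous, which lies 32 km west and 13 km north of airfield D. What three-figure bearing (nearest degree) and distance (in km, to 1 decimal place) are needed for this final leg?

Leg 1 (019°, 63 km): east 63 sin 19° = 20.51, north 63 cos 19° = 59.57
Current position: (20.51, 59.57). Target: (-32, 13). Remaining: Δeast = -52.51, Δnorth = -46.57.
Bearing = atan2(-52.51, -46.57) mod 360° = 228.43°; distance = √((-52.51)² + (-46.57)²) = 70.185 km.

228°, 70.2 km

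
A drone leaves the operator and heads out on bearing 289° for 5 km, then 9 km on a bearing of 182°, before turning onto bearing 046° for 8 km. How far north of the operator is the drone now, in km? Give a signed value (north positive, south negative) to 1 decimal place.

-1.8 km

Leg 1 (289°, 5 km): east 5 sin 289° = -4.73, north 5 cos 289° = 1.63
Leg 2 (182°, 9 km): east 9 sin 182° = -0.31, north 9 cos 182° = -8.99
Leg 3 (046°, 8 km): east 8 sin 46° = 5.75, north 8 cos 46° = 5.56
Net north component: -1.81 km.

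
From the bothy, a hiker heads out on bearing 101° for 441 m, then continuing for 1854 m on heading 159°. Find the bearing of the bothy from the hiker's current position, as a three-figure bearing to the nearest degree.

Leg 1 (101°, 441 m): east 441 sin 101° = 432.90, north 441 cos 101° = -84.15
Leg 2 (159°, 1854 m): east 1854 sin 159° = 664.41, north 1854 cos 159° = -1730.86
Net displacement: 1097.31 east, -1815.00 north. Direction back to start is (-1097.31, 1815.00): bearing = atan2(-1097.31, 1815.00) mod 360° = 328.84° ≈ 329°.

329°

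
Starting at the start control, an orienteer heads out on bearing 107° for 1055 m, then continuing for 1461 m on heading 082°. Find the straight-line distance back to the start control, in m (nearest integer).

2458 m

Leg 1 (107°, 1055 m): east 1055 sin 107° = 1008.90, north 1055 cos 107° = -308.45
Leg 2 (082°, 1461 m): east 1461 sin 82° = 1446.78, north 1461 cos 82° = 203.33
Net: 2455.68 east, -105.12 north. Distance = √((2455.68)² + (-105.12)²) = 2457.932 m.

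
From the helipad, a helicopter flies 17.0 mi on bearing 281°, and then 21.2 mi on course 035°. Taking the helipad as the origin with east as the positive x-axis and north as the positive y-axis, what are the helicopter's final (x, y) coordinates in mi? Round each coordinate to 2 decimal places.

Leg 1 (281°, 17.0 mi): east 17.0 sin 281° = -16.69, north 17.0 cos 281° = 3.24
Leg 2 (035°, 21.2 mi): east 21.2 sin 35° = 12.16, north 21.2 cos 35° = 17.37
Summing: -4.53 mi east, 20.61 mi north → (-4.53, 20.61).

(-4.53, 20.61)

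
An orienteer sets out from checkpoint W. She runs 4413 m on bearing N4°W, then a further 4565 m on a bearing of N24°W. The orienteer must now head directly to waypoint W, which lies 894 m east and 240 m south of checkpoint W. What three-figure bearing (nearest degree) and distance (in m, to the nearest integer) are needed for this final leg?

161°, 9328 m

Leg 1 (N4°W, 4413 m): east 4413 sin 356° = -307.84, north 4413 cos 356° = 4402.25
Leg 2 (N24°W, 4565 m): east 4565 sin 336° = -1856.75, north 4565 cos 336° = 4170.34
Current position: (-2164.59, 8572.59). Target: (894, -240). Remaining: Δeast = 3058.59, Δnorth = -8812.59.
Bearing = atan2(3058.59, -8812.59) mod 360° = 160.86°; distance = √((3058.59)² + (-8812.59)²) = 9328.270 m.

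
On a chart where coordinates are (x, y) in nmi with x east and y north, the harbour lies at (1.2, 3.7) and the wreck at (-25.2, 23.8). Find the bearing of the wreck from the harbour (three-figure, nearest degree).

Δeast = -25.2 − 1.2 = -26.40; Δnorth = 23.8 − 3.7 = 20.10.
Bearing = atan2(Δeast, Δnorth) mod 360° = 307.28° ≈ 307°.

307°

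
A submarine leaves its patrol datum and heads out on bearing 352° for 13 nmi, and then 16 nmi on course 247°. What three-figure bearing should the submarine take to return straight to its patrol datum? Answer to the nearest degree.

112°

Leg 1 (352°, 13 nmi): east 13 sin 352° = -1.81, north 13 cos 352° = 12.87
Leg 2 (247°, 16 nmi): east 16 sin 247° = -14.73, north 16 cos 247° = -6.25
Net displacement: -16.54 east, 6.62 north. Direction back to start is (16.54, -6.62): bearing = atan2(16.54, -6.62) mod 360° = 111.82° ≈ 112°.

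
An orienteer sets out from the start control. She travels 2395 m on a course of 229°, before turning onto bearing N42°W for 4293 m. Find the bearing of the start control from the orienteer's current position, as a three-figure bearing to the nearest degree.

109°

Leg 1 (229°, 2395 m): east 2395 sin 229° = -1807.53, north 2395 cos 229° = -1571.26
Leg 2 (N42°W, 4293 m): east 4293 sin 318° = -2872.58, north 4293 cos 318° = 3190.32
Net displacement: -4680.11 east, 1619.06 north. Direction back to start is (4680.11, -1619.06): bearing = atan2(4680.11, -1619.06) mod 360° = 109.08° ≈ 109°.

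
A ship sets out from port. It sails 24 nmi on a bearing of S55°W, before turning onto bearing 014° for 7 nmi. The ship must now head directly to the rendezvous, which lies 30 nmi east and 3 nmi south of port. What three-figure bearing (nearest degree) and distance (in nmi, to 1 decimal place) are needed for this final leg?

085°, 48.1 nmi

Leg 1 (S55°W, 24 nmi): east 24 sin 235° = -19.66, north 24 cos 235° = -13.77
Leg 2 (014°, 7 nmi): east 7 sin 14° = 1.69, north 7 cos 14° = 6.79
Current position: (-17.97, -6.97). Target: (30, -3). Remaining: Δeast = 47.97, Δnorth = 3.97.
Bearing = atan2(47.97, 3.97) mod 360° = 85.26°; distance = √((47.97)² + (3.97)²) = 48.131 nmi.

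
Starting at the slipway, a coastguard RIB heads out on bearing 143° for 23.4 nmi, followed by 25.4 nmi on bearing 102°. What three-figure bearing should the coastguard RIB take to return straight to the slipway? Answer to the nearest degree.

Leg 1 (143°, 23.4 nmi): east 23.4 sin 143° = 14.08, north 23.4 cos 143° = -18.69
Leg 2 (102°, 25.4 nmi): east 25.4 sin 102° = 24.84, north 25.4 cos 102° = -5.28
Net displacement: 38.93 east, -23.97 north. Direction back to start is (-38.93, 23.97): bearing = atan2(-38.93, 23.97) mod 360° = 301.62° ≈ 302°.

302°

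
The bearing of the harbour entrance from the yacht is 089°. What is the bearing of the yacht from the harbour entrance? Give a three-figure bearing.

Back-bearing = 089° + 180° = 269°.

269°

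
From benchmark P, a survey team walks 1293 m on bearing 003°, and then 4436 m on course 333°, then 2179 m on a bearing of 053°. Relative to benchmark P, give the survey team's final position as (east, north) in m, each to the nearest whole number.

(-206, 6555)

Leg 1 (003°, 1293 m): east 1293 sin 3° = 67.67, north 1293 cos 3° = 1291.23
Leg 2 (333°, 4436 m): east 4436 sin 333° = -2013.90, north 4436 cos 333° = 3952.50
Leg 3 (053°, 2179 m): east 2179 sin 53° = 1740.23, north 2179 cos 53° = 1311.35
Summing: -206.00 m east, 6555.09 m north → (-206, 6555).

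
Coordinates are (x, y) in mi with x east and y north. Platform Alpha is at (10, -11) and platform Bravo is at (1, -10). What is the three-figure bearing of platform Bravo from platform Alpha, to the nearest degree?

276°

Δeast = 1 − 10 = -9.00; Δnorth = -10 − -11 = 1.00.
Bearing = atan2(Δeast, Δnorth) mod 360° = 276.34° ≈ 276°.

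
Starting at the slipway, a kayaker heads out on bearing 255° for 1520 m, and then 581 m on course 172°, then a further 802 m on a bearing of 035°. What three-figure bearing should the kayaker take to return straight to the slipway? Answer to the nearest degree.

071°

Leg 1 (255°, 1520 m): east 1520 sin 255° = -1468.21, north 1520 cos 255° = -393.40
Leg 2 (172°, 581 m): east 581 sin 172° = 80.86, north 581 cos 172° = -575.35
Leg 3 (035°, 802 m): east 802 sin 35° = 460.01, north 802 cos 35° = 656.96
Net displacement: -927.34 east, -311.79 north. Direction back to start is (927.34, 311.79): bearing = atan2(927.34, 311.79) mod 360° = 71.42° ≈ 071°.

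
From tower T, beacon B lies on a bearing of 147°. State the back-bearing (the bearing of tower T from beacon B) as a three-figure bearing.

327°

Back-bearing = 147° + 180° = 327°.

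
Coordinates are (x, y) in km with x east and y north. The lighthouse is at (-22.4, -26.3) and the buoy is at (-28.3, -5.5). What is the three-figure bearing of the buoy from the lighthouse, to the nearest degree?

344°

Δeast = -28.3 − -22.4 = -5.90; Δnorth = -5.5 − -26.3 = 20.80.
Bearing = atan2(Δeast, Δnorth) mod 360° = 344.16° ≈ 344°.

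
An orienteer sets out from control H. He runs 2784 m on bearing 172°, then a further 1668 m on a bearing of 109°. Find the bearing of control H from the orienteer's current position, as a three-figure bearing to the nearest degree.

Leg 1 (172°, 2784 m): east 2784 sin 172° = 387.46, north 2784 cos 172° = -2756.91
Leg 2 (109°, 1668 m): east 1668 sin 109° = 1577.12, north 1668 cos 109° = -543.05
Net displacement: 1964.58 east, -3299.95 north. Direction back to start is (-1964.58, 3299.95): bearing = atan2(-1964.58, 3299.95) mod 360° = 329.23° ≈ 329°.

329°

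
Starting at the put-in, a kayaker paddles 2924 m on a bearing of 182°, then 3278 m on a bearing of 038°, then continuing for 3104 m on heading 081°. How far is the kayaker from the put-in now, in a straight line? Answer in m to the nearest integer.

4984 m

Leg 1 (182°, 2924 m): east 2924 sin 182° = -102.05, north 2924 cos 182° = -2922.22
Leg 2 (038°, 3278 m): east 3278 sin 38° = 2018.14, north 3278 cos 38° = 2583.10
Leg 3 (081°, 3104 m): east 3104 sin 81° = 3065.78, north 3104 cos 81° = 485.57
Net: 4981.88 east, 146.45 north. Distance = √((4981.88)² + (146.45)²) = 4984.029 m.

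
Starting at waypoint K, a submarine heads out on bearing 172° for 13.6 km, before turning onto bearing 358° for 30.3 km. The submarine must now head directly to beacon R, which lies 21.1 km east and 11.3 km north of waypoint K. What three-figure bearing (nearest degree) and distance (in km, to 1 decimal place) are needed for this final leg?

Leg 1 (172°, 13.6 km): east 13.6 sin 172° = 1.89, north 13.6 cos 172° = -13.47
Leg 2 (358°, 30.3 km): east 30.3 sin 358° = -1.06, north 30.3 cos 358° = 30.28
Current position: (0.84, 16.81). Target: (21.1, 11.3). Remaining: Δeast = 20.26, Δnorth = -5.51.
Bearing = atan2(20.26, -5.51) mod 360° = 105.22°; distance = √((20.26)² + (-5.51)²) = 21.001 km.

105°, 21.0 km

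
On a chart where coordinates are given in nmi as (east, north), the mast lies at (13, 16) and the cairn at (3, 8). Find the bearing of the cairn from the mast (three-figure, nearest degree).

231°

Δeast = 3 − 13 = -10.00; Δnorth = 8 − 16 = -8.00.
Bearing = atan2(Δeast, Δnorth) mod 360° = 231.34° ≈ 231°.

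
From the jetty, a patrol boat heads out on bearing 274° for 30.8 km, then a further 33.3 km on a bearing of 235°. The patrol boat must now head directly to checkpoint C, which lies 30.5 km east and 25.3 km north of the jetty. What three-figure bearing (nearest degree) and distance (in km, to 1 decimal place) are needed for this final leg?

Leg 1 (274°, 30.8 km): east 30.8 sin 274° = -30.72, north 30.8 cos 274° = 2.15
Leg 2 (235°, 33.3 km): east 33.3 sin 235° = -27.28, north 33.3 cos 235° = -19.10
Current position: (-58.00, -16.95). Target: (30.5, 25.3). Remaining: Δeast = 88.50, Δnorth = 42.25.
Bearing = atan2(88.50, 42.25) mod 360° = 64.48°; distance = √((88.50)² + (42.25)²) = 98.071 km.

064°, 98.1 km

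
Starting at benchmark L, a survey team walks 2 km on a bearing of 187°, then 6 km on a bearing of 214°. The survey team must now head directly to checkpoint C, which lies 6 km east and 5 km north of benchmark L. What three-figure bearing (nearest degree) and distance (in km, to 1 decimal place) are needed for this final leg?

039°, 15.3 km

Leg 1 (187°, 2 km): east 2 sin 187° = -0.24, north 2 cos 187° = -1.99
Leg 2 (214°, 6 km): east 6 sin 214° = -3.36, north 6 cos 214° = -4.97
Current position: (-3.60, -6.96). Target: (6, 5). Remaining: Δeast = 9.60, Δnorth = 11.96.
Bearing = atan2(9.60, 11.96) mod 360° = 38.75°; distance = √((9.60)² + (11.96)²) = 15.335 km.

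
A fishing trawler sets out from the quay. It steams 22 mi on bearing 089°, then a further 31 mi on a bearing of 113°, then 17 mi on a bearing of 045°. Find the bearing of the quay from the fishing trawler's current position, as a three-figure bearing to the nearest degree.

270°

Leg 1 (089°, 22 mi): east 22 sin 89° = 22.00, north 22 cos 89° = 0.38
Leg 2 (113°, 31 mi): east 31 sin 113° = 28.54, north 31 cos 113° = -12.11
Leg 3 (045°, 17 mi): east 17 sin 45° = 12.02, north 17 cos 45° = 12.02
Net displacement: 62.55 east, 0.29 north. Direction back to start is (-62.55, -0.29): bearing = atan2(-62.55, -0.29) mod 360° = 269.73° ≈ 270°.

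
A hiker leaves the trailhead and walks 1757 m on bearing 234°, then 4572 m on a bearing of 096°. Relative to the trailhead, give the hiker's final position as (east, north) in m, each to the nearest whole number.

(3126, -1511)

Leg 1 (234°, 1757 m): east 1757 sin 234° = -1421.44, north 1757 cos 234° = -1032.74
Leg 2 (096°, 4572 m): east 4572 sin 96° = 4546.95, north 4572 cos 96° = -477.90
Summing: 3125.51 m east, -1510.64 m north → (3126, -1511).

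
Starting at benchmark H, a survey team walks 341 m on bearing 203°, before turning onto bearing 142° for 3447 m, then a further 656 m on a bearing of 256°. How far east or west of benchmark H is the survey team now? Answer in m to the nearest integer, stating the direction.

Leg 1 (203°, 341 m): east 341 sin 203° = -133.24, north 341 cos 203° = -313.89
Leg 2 (142°, 3447 m): east 3447 sin 142° = 2122.19, north 3447 cos 142° = -2716.27
Leg 3 (256°, 656 m): east 656 sin 256° = -636.51, north 656 cos 256° = -158.70
Net east component: 1352.43 m.

1352 m east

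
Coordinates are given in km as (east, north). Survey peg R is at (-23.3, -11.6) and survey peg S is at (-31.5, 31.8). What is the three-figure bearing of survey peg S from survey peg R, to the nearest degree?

Δeast = -31.5 − -23.3 = -8.20; Δnorth = 31.8 − -11.6 = 43.40.
Bearing = atan2(Δeast, Δnorth) mod 360° = 349.30° ≈ 349°.

349°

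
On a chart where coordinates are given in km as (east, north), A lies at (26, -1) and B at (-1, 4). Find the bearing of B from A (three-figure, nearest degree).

280°

Δeast = -1 − 26 = -27.00; Δnorth = 4 − -1 = 5.00.
Bearing = atan2(Δeast, Δnorth) mod 360° = 280.49° ≈ 280°.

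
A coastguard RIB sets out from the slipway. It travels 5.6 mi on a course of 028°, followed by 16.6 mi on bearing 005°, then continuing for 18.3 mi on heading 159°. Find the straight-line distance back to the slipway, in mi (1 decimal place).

11.5 mi

Leg 1 (028°, 5.6 mi): east 5.6 sin 28° = 2.63, north 5.6 cos 28° = 4.94
Leg 2 (005°, 16.6 mi): east 16.6 sin 5° = 1.45, north 16.6 cos 5° = 16.54
Leg 3 (159°, 18.3 mi): east 18.3 sin 159° = 6.56, north 18.3 cos 159° = -17.08
Net: 10.63 east, 4.40 north. Distance = √((10.63)² + (4.40)²) = 11.507 mi.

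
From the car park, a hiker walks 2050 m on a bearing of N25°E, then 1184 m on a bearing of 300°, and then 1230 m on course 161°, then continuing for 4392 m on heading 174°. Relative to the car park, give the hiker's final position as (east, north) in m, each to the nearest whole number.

Leg 1 (N25°E, 2050 m): east 2050 sin 25° = 866.37, north 2050 cos 25° = 1857.93
Leg 2 (300°, 1184 m): east 1184 sin 300° = -1025.37, north 1184 cos 300° = 592.00
Leg 3 (161°, 1230 m): east 1230 sin 161° = 400.45, north 1230 cos 161° = -1162.99
Leg 4 (174°, 4392 m): east 4392 sin 174° = 459.09, north 4392 cos 174° = -4367.94
Summing: 700.53 m east, -3081.00 m north → (701, -3081).

(701, -3081)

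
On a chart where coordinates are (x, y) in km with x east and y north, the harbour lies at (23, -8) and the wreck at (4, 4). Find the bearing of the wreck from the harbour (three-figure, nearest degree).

Δeast = 4 − 23 = -19.00; Δnorth = 4 − -8 = 12.00.
Bearing = atan2(Δeast, Δnorth) mod 360° = 302.28° ≈ 302°.

302°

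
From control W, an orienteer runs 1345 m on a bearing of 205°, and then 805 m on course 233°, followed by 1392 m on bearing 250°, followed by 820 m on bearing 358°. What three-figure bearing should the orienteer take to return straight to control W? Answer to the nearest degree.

062°

Leg 1 (205°, 1345 m): east 1345 sin 205° = -568.42, north 1345 cos 205° = -1218.98
Leg 2 (233°, 805 m): east 805 sin 233° = -642.90, north 805 cos 233° = -484.46
Leg 3 (250°, 1392 m): east 1392 sin 250° = -1308.05, north 1392 cos 250° = -476.09
Leg 4 (358°, 820 m): east 820 sin 358° = -28.62, north 820 cos 358° = 819.50
Net displacement: -2547.99 east, -1360.04 north. Direction back to start is (2547.99, 1360.04): bearing = atan2(2547.99, 1360.04) mod 360° = 61.91° ≈ 062°.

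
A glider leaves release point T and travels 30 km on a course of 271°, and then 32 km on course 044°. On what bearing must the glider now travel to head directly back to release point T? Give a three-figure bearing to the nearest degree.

162°

Leg 1 (271°, 30 km): east 30 sin 271° = -30.00, north 30 cos 271° = 0.52
Leg 2 (044°, 32 km): east 32 sin 44° = 22.23, north 32 cos 44° = 23.02
Net displacement: -7.77 east, 23.54 north. Direction back to start is (7.77, -23.54): bearing = atan2(7.77, -23.54) mod 360° = 161.74° ≈ 162°.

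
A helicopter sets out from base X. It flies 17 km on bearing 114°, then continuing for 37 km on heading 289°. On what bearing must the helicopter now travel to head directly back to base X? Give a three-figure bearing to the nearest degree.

Leg 1 (114°, 17 km): east 17 sin 114° = 15.53, north 17 cos 114° = -6.91
Leg 2 (289°, 37 km): east 37 sin 289° = -34.98, north 37 cos 289° = 12.05
Net displacement: -19.45 east, 5.13 north. Direction back to start is (19.45, -5.13): bearing = atan2(19.45, -5.13) mod 360° = 104.78° ≈ 105°.

105°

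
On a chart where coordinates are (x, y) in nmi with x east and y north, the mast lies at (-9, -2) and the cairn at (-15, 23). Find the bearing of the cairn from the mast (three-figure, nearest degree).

347°

Δeast = -15 − -9 = -6.00; Δnorth = 23 − -2 = 25.00.
Bearing = atan2(Δeast, Δnorth) mod 360° = 346.50° ≈ 347°.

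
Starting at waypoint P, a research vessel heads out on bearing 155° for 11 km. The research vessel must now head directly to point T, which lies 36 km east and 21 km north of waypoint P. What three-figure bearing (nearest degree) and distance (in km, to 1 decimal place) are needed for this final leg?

045°, 44.1 km

Leg 1 (155°, 11 km): east 11 sin 155° = 4.65, north 11 cos 155° = -9.97
Current position: (4.65, -9.97). Target: (36, 21). Remaining: Δeast = 31.35, Δnorth = 30.97.
Bearing = atan2(31.35, 30.97) mod 360° = 45.35°; distance = √((31.35)² + (30.97)²) = 44.068 km.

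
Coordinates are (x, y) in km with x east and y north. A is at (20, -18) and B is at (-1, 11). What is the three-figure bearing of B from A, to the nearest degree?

324°

Δeast = -1 − 20 = -21.00; Δnorth = 11 − -18 = 29.00.
Bearing = atan2(Δeast, Δnorth) mod 360° = 324.09° ≈ 324°.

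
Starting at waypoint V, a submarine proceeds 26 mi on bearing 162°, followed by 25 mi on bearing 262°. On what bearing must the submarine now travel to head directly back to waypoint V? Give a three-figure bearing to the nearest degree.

Leg 1 (162°, 26 mi): east 26 sin 162° = 8.03, north 26 cos 162° = -24.73
Leg 2 (262°, 25 mi): east 25 sin 262° = -24.76, north 25 cos 262° = -3.48
Net displacement: -16.72 east, -28.21 north. Direction back to start is (16.72, 28.21): bearing = atan2(16.72, 28.21) mod 360° = 30.66° ≈ 031°.

031°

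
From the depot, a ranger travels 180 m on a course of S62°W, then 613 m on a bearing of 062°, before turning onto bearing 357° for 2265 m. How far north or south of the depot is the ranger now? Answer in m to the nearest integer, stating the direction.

Leg 1 (S62°W, 180 m): east 180 sin 242° = -158.93, north 180 cos 242° = -84.50
Leg 2 (062°, 613 m): east 613 sin 62° = 541.25, north 613 cos 62° = 287.79
Leg 3 (357°, 2265 m): east 2265 sin 357° = -118.54, north 2265 cos 357° = 2261.90
Net north component: 2465.18 m.

2465 m north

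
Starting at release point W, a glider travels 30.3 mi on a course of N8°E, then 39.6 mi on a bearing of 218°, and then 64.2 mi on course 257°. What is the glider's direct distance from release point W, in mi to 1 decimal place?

Leg 1 (N8°E, 30.3 mi): east 30.3 sin 8° = 4.22, north 30.3 cos 8° = 30.01
Leg 2 (218°, 39.6 mi): east 39.6 sin 218° = -24.38, north 39.6 cos 218° = -31.21
Leg 3 (257°, 64.2 mi): east 64.2 sin 257° = -62.55, north 64.2 cos 257° = -14.44
Net: -82.72 east, -15.64 north. Distance = √((-82.72)² + (-15.64)²) = 84.184 mi.

84.2 mi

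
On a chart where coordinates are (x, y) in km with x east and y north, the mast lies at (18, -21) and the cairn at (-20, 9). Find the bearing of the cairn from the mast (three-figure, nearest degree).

308°

Δeast = -20 − 18 = -38.00; Δnorth = 9 − -21 = 30.00.
Bearing = atan2(Δeast, Δnorth) mod 360° = 308.29° ≈ 308°.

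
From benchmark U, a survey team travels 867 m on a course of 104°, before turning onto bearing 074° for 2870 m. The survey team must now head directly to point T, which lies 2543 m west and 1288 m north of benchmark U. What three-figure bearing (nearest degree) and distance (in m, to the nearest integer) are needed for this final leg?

Leg 1 (104°, 867 m): east 867 sin 104° = 841.25, north 867 cos 104° = -209.75
Leg 2 (074°, 2870 m): east 2870 sin 74° = 2758.82, north 2870 cos 74° = 791.08
Current position: (3600.07, 581.33). Target: (-2543, 1288). Remaining: Δeast = -6143.07, Δnorth = 706.67.
Bearing = atan2(-6143.07, 706.67) mod 360° = 276.56°; distance = √((-6143.07)² + (706.67)²) = 6183.580 m.

277°, 6184 m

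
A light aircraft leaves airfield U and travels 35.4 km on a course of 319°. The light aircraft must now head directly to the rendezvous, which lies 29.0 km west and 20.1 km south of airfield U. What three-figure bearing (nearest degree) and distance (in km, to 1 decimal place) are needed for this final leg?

187°, 47.2 km

Leg 1 (319°, 35.4 km): east 35.4 sin 319° = -23.22, north 35.4 cos 319° = 26.72
Current position: (-23.22, 26.72). Target: (-29.0, -20.1). Remaining: Δeast = -5.78, Δnorth = -46.82.
Bearing = atan2(-5.78, -46.82) mod 360° = 187.03°; distance = √((-5.78)² + (-46.82)²) = 47.172 km.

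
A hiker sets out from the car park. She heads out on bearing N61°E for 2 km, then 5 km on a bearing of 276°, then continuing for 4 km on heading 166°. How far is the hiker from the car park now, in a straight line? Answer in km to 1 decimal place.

Leg 1 (N61°E, 2 km): east 2 sin 61° = 1.75, north 2 cos 61° = 0.97
Leg 2 (276°, 5 km): east 5 sin 276° = -4.97, north 5 cos 276° = 0.52
Leg 3 (166°, 4 km): east 4 sin 166° = 0.97, north 4 cos 166° = -3.88
Net: -2.26 east, -2.39 north. Distance = √((-2.26)² + (-2.39)²) = 3.286 km.

3.3 km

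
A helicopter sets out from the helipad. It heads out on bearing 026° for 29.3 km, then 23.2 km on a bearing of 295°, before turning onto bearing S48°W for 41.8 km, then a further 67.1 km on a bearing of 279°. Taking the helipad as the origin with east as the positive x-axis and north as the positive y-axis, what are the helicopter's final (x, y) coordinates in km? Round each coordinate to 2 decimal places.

Leg 1 (026°, 29.3 km): east 29.3 sin 26° = 12.84, north 29.3 cos 26° = 26.33
Leg 2 (295°, 23.2 km): east 23.2 sin 295° = -21.03, north 23.2 cos 295° = 9.80
Leg 3 (S48°W, 41.8 km): east 41.8 sin 228° = -31.06, north 41.8 cos 228° = -27.97
Leg 4 (279°, 67.1 km): east 67.1 sin 279° = -66.27, north 67.1 cos 279° = 10.50
Summing: -105.52 km east, 18.67 km north → (-105.52, 18.67).

(-105.52, 18.67)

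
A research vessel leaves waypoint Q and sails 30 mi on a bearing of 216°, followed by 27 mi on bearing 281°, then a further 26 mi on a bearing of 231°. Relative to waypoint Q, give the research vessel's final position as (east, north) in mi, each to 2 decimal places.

Leg 1 (216°, 30 mi): east 30 sin 216° = -17.63, north 30 cos 216° = -24.27
Leg 2 (281°, 27 mi): east 27 sin 281° = -26.50, north 27 cos 281° = 5.15
Leg 3 (231°, 26 mi): east 26 sin 231° = -20.21, north 26 cos 231° = -16.36
Summing: -64.34 mi east, -35.48 mi north → (-64.34, -35.48).

(-64.34, -35.48)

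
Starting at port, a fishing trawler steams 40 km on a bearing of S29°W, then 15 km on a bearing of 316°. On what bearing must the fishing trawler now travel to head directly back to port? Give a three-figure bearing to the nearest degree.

051°

Leg 1 (S29°W, 40 km): east 40 sin 209° = -19.39, north 40 cos 209° = -34.98
Leg 2 (316°, 15 km): east 15 sin 316° = -10.42, north 15 cos 316° = 10.79
Net displacement: -29.81 east, -24.19 north. Direction back to start is (29.81, 24.19): bearing = atan2(29.81, 24.19) mod 360° = 50.94° ≈ 051°.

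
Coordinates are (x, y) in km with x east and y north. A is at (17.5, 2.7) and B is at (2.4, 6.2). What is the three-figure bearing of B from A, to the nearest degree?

Δeast = 2.4 − 17.5 = -15.10; Δnorth = 6.2 − 2.7 = 3.50.
Bearing = atan2(Δeast, Δnorth) mod 360° = 283.05° ≈ 283°.

283°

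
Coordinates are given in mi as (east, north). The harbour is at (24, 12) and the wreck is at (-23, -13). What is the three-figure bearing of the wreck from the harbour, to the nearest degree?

Δeast = -23 − 24 = -47.00; Δnorth = -13 − 12 = -25.00.
Bearing = atan2(Δeast, Δnorth) mod 360° = 241.99° ≈ 242°.

242°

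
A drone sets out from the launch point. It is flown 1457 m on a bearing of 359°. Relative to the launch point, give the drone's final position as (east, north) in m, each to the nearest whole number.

(-25, 1457)

Leg 1 (359°, 1457 m): east 1457 sin 359° = -25.43, north 1457 cos 359° = 1456.78
Summing: -25.43 m east, 1456.78 m north → (-25, 1457).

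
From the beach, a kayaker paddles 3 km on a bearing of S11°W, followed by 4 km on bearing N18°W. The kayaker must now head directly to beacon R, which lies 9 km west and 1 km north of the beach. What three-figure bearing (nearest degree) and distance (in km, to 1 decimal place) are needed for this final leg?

Leg 1 (S11°W, 3 km): east 3 sin 191° = -0.57, north 3 cos 191° = -2.94
Leg 2 (N18°W, 4 km): east 4 sin 342° = -1.24, north 4 cos 342° = 3.80
Current position: (-1.81, 0.86). Target: (-9, 1). Remaining: Δeast = -7.19, Δnorth = 0.14.
Bearing = atan2(-7.19, 0.14) mod 360° = 271.12°; distance = √((-7.19)² + (0.14)²) = 7.193 km.

271°, 7.2 km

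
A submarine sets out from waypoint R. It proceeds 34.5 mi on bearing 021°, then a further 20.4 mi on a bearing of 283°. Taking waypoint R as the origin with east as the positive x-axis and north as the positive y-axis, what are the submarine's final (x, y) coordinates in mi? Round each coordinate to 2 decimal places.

Leg 1 (021°, 34.5 mi): east 34.5 sin 21° = 12.36, north 34.5 cos 21° = 32.21
Leg 2 (283°, 20.4 mi): east 20.4 sin 283° = -19.88, north 20.4 cos 283° = 4.59
Summing: -7.51 mi east, 36.80 mi north → (-7.51, 36.80).

(-7.51, 36.80)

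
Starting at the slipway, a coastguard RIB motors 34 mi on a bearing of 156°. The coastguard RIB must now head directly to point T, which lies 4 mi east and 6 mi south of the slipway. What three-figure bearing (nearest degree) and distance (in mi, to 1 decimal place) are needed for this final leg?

339°, 26.9 mi

Leg 1 (156°, 34 mi): east 34 sin 156° = 13.83, north 34 cos 156° = -31.06
Current position: (13.83, -31.06). Target: (4, -6). Remaining: Δeast = -9.83, Δnorth = 25.06.
Bearing = atan2(-9.83, 25.06) mod 360° = 338.58°; distance = √((-9.83)² + (25.06)²) = 26.919 mi.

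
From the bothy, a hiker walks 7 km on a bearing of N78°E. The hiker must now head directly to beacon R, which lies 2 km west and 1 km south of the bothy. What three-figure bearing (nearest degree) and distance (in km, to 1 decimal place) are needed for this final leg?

254°, 9.2 km

Leg 1 (N78°E, 7 km): east 7 sin 78° = 6.85, north 7 cos 78° = 1.46
Current position: (6.85, 1.46). Target: (-2, -1). Remaining: Δeast = -8.85, Δnorth = -2.46.
Bearing = atan2(-8.85, -2.46) mod 360° = 254.49°; distance = √((-8.85)² + (-2.46)²) = 9.181 km.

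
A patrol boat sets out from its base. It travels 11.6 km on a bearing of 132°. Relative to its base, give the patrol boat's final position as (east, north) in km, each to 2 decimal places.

(8.62, -7.76)

Leg 1 (132°, 11.6 km): east 11.6 sin 132° = 8.62, north 11.6 cos 132° = -7.76
Summing: 8.62 km east, -7.76 km north → (8.62, -7.76).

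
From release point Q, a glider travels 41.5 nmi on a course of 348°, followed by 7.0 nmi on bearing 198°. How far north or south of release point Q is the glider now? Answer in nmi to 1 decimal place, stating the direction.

Leg 1 (348°, 41.5 nmi): east 41.5 sin 348° = -8.63, north 41.5 cos 348° = 40.59
Leg 2 (198°, 7.0 nmi): east 7.0 sin 198° = -2.16, north 7.0 cos 198° = -6.66
Net north component: 33.94 nmi.

33.9 nmi north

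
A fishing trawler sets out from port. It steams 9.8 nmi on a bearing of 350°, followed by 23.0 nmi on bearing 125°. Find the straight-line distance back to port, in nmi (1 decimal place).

17.5 nmi

Leg 1 (350°, 9.8 nmi): east 9.8 sin 350° = -1.70, north 9.8 cos 350° = 9.65
Leg 2 (125°, 23.0 nmi): east 23.0 sin 125° = 18.84, north 23.0 cos 125° = -13.19
Net: 17.14 east, -3.54 north. Distance = √((17.14)² + (-3.54)²) = 17.501 nmi.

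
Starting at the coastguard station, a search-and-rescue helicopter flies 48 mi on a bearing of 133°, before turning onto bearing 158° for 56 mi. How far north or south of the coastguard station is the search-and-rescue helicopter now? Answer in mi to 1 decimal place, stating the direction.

84.7 mi south

Leg 1 (133°, 48 mi): east 48 sin 133° = 35.10, north 48 cos 133° = -32.74
Leg 2 (158°, 56 mi): east 56 sin 158° = 20.98, north 56 cos 158° = -51.92
Net north component: -84.66 mi.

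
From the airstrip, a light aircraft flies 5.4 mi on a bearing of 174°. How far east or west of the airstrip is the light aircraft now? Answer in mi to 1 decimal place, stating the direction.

Leg 1 (174°, 5.4 mi): east 5.4 sin 174° = 0.56, north 5.4 cos 174° = -5.37
Net east component: 0.56 mi.

0.6 mi east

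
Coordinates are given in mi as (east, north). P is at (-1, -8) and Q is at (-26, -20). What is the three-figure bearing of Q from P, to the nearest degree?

Δeast = -26 − -1 = -25.00; Δnorth = -20 − -8 = -12.00.
Bearing = atan2(Δeast, Δnorth) mod 360° = 244.36° ≈ 244°.

244°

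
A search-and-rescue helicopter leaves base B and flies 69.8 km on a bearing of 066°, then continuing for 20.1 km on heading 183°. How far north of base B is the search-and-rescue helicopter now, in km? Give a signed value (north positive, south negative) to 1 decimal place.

8.3 km

Leg 1 (066°, 69.8 km): east 69.8 sin 66° = 63.77, north 69.8 cos 66° = 28.39
Leg 2 (183°, 20.1 km): east 20.1 sin 183° = -1.05, north 20.1 cos 183° = -20.07
Net north component: 8.32 km.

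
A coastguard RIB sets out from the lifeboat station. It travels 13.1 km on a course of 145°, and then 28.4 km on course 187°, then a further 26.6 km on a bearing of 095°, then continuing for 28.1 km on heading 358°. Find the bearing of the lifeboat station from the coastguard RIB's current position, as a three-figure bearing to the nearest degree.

Leg 1 (145°, 13.1 km): east 13.1 sin 145° = 7.51, north 13.1 cos 145° = -10.73
Leg 2 (187°, 28.4 km): east 28.4 sin 187° = -3.46, north 28.4 cos 187° = -28.19
Leg 3 (095°, 26.6 km): east 26.6 sin 95° = 26.50, north 26.6 cos 95° = -2.32
Leg 4 (358°, 28.1 km): east 28.1 sin 358° = -0.98, north 28.1 cos 358° = 28.08
Net displacement: 29.57 east, -13.15 north. Direction back to start is (-29.57, 13.15): bearing = atan2(-29.57, 13.15) mod 360° = 293.98° ≈ 294°.

294°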